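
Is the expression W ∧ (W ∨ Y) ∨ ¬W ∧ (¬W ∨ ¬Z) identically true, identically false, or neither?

identically true

W ∧ (W ∨ Y) ∨ ¬W ∧ (¬W ∨ ¬Z)
= W ∨ ¬W ∧ (¬W ∨ ¬Z)   (absorption)
= W ∨ ¬W   (absorption)
= True   (complement)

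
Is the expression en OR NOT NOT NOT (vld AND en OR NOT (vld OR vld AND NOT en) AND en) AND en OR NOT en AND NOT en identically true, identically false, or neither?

en OR NOT NOT NOT (vld AND en OR NOT (vld OR vld AND NOT en) AND en) AND en OR NOT en AND NOT en
= en OR NOT NOT NOT (vld AND en OR NOT vld AND en) AND en OR NOT en AND NOT en
= en OR NOT NOT NOT en AND en OR NOT en AND NOT en
= en OR NOT en AND en OR NOT en AND NOT en
= en OR NOT en
= TRUE

identically true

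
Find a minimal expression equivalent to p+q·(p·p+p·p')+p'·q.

p+q·(p·p+p·p')+p'·q
= p+q·p+p'·q   (distribution)
= p+q   (distribution)

p+q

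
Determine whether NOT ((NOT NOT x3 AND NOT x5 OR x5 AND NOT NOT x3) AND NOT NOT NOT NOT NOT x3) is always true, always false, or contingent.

always true

NOT ((NOT NOT x3 AND NOT x5 OR x5 AND NOT NOT x3) AND NOT NOT NOT NOT NOT x3)
= NOT (NOT NOT x3 AND NOT NOT NOT NOT NOT x3)   [distribution]
= NOT (NOT NOT x3 AND NOT NOT NOT x3)   [double negation]
= NOT (NOT NOT x3 AND NOT x3)   [double negation]
= NOT x3 OR x3   [De Morgan]
= TRUE   [complement]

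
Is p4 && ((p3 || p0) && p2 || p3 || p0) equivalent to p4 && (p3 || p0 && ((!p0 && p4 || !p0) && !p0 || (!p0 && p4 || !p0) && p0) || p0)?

Yes

E1: p4 && ((p3 || p0) && p2 || p3 || p0)
    = p4 && (p3 || p0)
E2: p4 && (p3 || p0 && ((!p0 && p4 || !p0) && !p0 || (!p0 && p4 || !p0) && p0) || p0)
    = p4 && (p3 || p0 && (!p0 && p4 || !p0) || p0)
    = p4 && (p3 || p0 && !p0 || p0)
    = p4 && (p3 || p0)
Both reduce to p4 && (p3 || p0), so they are equivalent.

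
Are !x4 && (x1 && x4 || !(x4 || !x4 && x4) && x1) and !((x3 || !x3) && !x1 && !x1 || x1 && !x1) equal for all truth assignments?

E1: !x4 && (x1 && x4 || !(x4 || !x4 && x4) && x1)
    = !x4 && (x1 && x4 || !x4 && x1)   (complement / identity)
    = !x4 && x1   (distribution)
E2: !((x3 || !x3) && !x1 && !x1 || x1 && !x1)
    = !(!x1 && !x1 || x1 && !x1)   (complement / identity)
    = !!x1   (distribution)
    = x1   (double negation)
These differ: at x1=1, x3=0, x4=1, E1 = 0 but E2 = 1.

No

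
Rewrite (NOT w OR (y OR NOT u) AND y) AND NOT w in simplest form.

NOT w

(NOT w OR (y OR NOT u) AND y) AND NOT w
= (NOT w OR y) AND NOT w   (absorption)
= NOT w   (absorption)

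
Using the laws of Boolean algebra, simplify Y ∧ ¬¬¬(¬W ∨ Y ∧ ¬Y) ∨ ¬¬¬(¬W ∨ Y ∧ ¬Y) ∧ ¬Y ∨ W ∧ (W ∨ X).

Y ∧ ¬¬¬(¬W ∨ Y ∧ ¬Y) ∨ ¬¬¬(¬W ∨ Y ∧ ¬Y) ∧ ¬Y ∨ W ∧ (W ∨ X)
= Y ∧ ¬¬¬(¬W ∨ Y ∧ ¬Y) ∨ ¬¬¬(¬W ∨ Y ∧ ¬Y) ∧ ¬Y ∨ W
= ¬¬¬(¬W ∨ Y ∧ ¬Y) ∨ W
= ¬¬¬¬W ∨ W
= ¬¬W ∨ W
= W ∨ W
= W

W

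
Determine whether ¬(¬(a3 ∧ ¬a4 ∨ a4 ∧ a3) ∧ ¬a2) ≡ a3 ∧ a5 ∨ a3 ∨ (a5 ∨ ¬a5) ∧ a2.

Yes

E1: ¬(¬(a3 ∧ ¬a4 ∨ a4 ∧ a3) ∧ ¬a2)
    = ¬(¬a3 ∧ ¬a2)   [distribution]
    = a3 ∨ a2   [De Morgan]
E2: a3 ∧ a5 ∨ a3 ∨ (a5 ∨ ¬a5) ∧ a2
    = a3 ∨ (a5 ∨ ¬a5) ∧ a2   [absorption]
    = a3 ∨ a2   [complement / identity]
Both reduce to a3 ∨ a2, so they are equivalent.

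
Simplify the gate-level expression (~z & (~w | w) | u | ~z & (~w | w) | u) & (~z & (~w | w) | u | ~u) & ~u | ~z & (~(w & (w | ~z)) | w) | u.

~z | u

(~z & (~w | w) | u | ~z & (~w | w) | u) & (~z & (~w | w) | u | ~u) & ~u | ~z & (~(w & (w | ~z)) | w) | u
= (~z & (~w | w) | u | ~z & (~w | w) | u) & (~z & (~w | w) | u | ~u) & ~u | ~z & (~w | w) | u   [absorption]
= (~z & (~w | w) | u | (~z & (~w | w) | u) & ~u) & ~u | ~z & (~w | w) | u   [distribution]
= (~z & (~w | w) | u) & ~u | ~z & (~w | w) | u   [absorption]
= ~z & (~w | w) | u   [absorption]
= ~z | u   [complement / identity]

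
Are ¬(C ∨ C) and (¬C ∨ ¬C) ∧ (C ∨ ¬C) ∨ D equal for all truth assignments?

No

E1: ¬(C ∨ C)
    = ¬C   [idempotence]
E2: (¬C ∨ ¬C) ∧ (C ∨ ¬C) ∨ D
    = ¬C ∧ (C ∨ ¬C) ∨ D   [idempotence]
    = ¬C ∨ D   [complement / identity]
These differ: at C=1, D=1, E1 = 0 but E2 = 1.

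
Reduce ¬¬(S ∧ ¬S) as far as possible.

False

¬¬(S ∧ ¬S)
= S ∧ ¬S   (double negation)
= False   (complement)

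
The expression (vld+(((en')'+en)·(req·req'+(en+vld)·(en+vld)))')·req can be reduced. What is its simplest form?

(vld+en')·req

(vld+(((en')'+en)·(req·req'+(en+vld)·(en+vld)))')·req
= (vld+(((en')'+en)·(req·req'+en+vld))')·req
= (vld+((en+en)·(req·req'+en+vld))')·req
= (vld+((en+en)·(en+vld))')·req
= (vld+(en+en·vld)')·req
= (vld+en')·req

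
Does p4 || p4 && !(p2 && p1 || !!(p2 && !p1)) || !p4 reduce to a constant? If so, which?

yes, True

p4 || p4 && !(p2 && p1 || !!(p2 && !p1)) || !p4
= p4 || p4 && !(p2 && p1 || p2 && !p1) || !p4
= p4 || p4 && !p2 || !p4
= p4 || !p4
= true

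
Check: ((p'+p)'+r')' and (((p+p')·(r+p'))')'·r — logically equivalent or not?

E1: ((p'+p)'+r')'
    = (p'+p)·r   (De Morgan)
    = r   (complement / identity)
E2: (((p+p')·(r+p'))')'·r
    = ((r+p')')'·r   (complement / identity)
    = (r+p')·r   (double negation)
    = r   (absorption)
Both reduce to r, so they are equivalent.

Yes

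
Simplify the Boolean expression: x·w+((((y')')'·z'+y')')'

x·w+((((y')')'·z'+y')')'
= x·w+((y'·z'+y')')'
= x·w+((y')')'
= x·w+y'

x·w+y'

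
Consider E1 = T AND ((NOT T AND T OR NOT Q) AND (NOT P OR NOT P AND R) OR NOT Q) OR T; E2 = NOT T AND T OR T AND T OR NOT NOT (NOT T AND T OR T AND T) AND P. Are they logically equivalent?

Yes

E1: T AND ((NOT T AND T OR NOT Q) AND (NOT P OR NOT P AND R) OR NOT Q) OR T
    = T AND ((NOT T AND T OR NOT Q) AND NOT P OR NOT Q) OR T   (absorption)
    = T AND (NOT Q AND NOT P OR NOT Q) OR T   (complement / identity)
    = T AND NOT Q OR T   (absorption)
    = T   (absorption)
E2: NOT T AND T OR T AND T OR NOT NOT (NOT T AND T OR T AND T) AND P
    = NOT T AND T OR T AND T OR (NOT T AND T OR T AND T) AND P   (double negation)
    = NOT T AND T OR T AND T   (absorption)
    = T   (distribution)
Both reduce to T, so they are equivalent.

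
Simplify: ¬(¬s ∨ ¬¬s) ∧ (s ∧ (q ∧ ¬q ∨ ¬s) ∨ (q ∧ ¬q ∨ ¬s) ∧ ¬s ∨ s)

¬(¬s ∨ ¬¬s) ∧ (s ∧ (q ∧ ¬q ∨ ¬s) ∨ (q ∧ ¬q ∨ ¬s) ∧ ¬s ∨ s)
= s ∧ ¬s ∧ (s ∧ (q ∧ ¬q ∨ ¬s) ∨ (q ∧ ¬q ∨ ¬s) ∧ ¬s ∨ s)
= s ∧ ¬s ∧ (q ∧ ¬q ∨ ¬s ∨ s)
= s ∧ ¬s ∧ (¬s ∨ s)
= s ∧ ¬s
= False

False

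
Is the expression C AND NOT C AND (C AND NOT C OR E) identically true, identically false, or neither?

C AND NOT C AND (C AND NOT C OR E)
= C AND NOT C   [absorption]
= FALSE   [complement]

identically false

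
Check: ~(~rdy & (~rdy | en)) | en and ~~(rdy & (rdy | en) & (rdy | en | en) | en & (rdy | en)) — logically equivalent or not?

Yes

E1: ~(~rdy & (~rdy | en)) | en
    = ~~rdy | en
    = rdy | en
E2: ~~(rdy & (rdy | en) & (rdy | en | en) | en & (rdy | en))
    = ~~(rdy & (rdy | en) | en & (rdy | en))
    = rdy & (rdy | en) | en & (rdy | en)
    = (rdy | en) & (rdy | en)
    = rdy | en
Both reduce to rdy | en, so they are equivalent.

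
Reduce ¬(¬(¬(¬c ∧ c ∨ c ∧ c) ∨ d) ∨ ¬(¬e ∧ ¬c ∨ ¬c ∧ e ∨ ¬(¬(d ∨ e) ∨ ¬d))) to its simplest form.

¬c ∨ d

¬(¬(¬(¬c ∧ c ∨ c ∧ c) ∨ d) ∨ ¬(¬e ∧ ¬c ∨ ¬c ∧ e ∨ ¬(¬(d ∨ e) ∨ ¬d)))
= ¬(¬(¬c ∨ d) ∨ ¬(¬e ∧ ¬c ∨ ¬c ∧ e ∨ ¬(¬(d ∨ e) ∨ ¬d)))   (distribution)
= ¬(¬(¬c ∨ d) ∨ ¬(¬c ∨ ¬(¬(d ∨ e) ∨ ¬d)))   (distribution)
= ¬(¬(¬c ∨ d) ∨ ¬(¬c ∨ (d ∨ e) ∧ d))   (De Morgan)
= (¬c ∨ d) ∧ (¬c ∨ (d ∨ e) ∧ d)   (De Morgan)
= (¬c ∨ d) ∧ (¬c ∨ d)   (absorption)
= ¬c ∨ d   (idempotence)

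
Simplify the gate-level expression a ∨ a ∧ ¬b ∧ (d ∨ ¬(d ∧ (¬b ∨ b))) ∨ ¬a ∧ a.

a

a ∨ a ∧ ¬b ∧ (d ∨ ¬(d ∧ (¬b ∨ b))) ∨ ¬a ∧ a
= a ∨ a ∧ ¬b ∧ (d ∨ ¬(d ∧ (¬b ∨ b)))   [complement / identity]
= a ∨ a ∧ ¬b ∧ (d ∨ ¬d)   [complement / identity]
= a ∨ a ∧ ¬b   [complement / identity]
= a   [absorption]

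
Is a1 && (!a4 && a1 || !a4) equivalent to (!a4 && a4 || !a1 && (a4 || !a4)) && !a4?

E1: a1 && (!a4 && a1 || !a4)
    = a1 && !a4   — absorption
E2: (!a4 && a4 || !a1 && (a4 || !a4)) && !a4
    = !a1 && (a4 || !a4) && !a4   — complement / identity
    = !a1 && !a4   — complement / identity
These differ: at a1=0, a4=0, E1 = 0 but E2 = 1.

No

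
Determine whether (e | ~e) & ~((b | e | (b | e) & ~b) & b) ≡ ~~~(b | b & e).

Yes

E1: (e | ~e) & ~((b | e | (b | e) & ~b) & b)
    = (e | ~e) & ~((b | e) & b)   — absorption
    = ~((b | e) & b)   — complement / identity
    = ~b   — absorption
E2: ~~~(b | b & e)
    = ~~~b   — absorption
    = ~b   — double negation
Both reduce to ~b, so they are equivalent.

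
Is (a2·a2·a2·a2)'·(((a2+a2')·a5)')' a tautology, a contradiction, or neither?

(a2·a2·a2·a2)'·(((a2+a2')·a5)')'
= (a2·a2·a2·a2)'·(a5')'   [complement / identity]
= (a2·a2)'·(a5')'   [idempotence]
= (a2·a2)'·a5   [double negation]
= a2'·a5   [idempotence]
This depends on a2, a5, so it is not a constant.

neither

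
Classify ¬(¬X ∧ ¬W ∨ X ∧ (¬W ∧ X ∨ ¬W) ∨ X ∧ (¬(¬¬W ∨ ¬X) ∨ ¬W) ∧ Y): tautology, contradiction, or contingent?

¬(¬X ∧ ¬W ∨ X ∧ (¬W ∧ X ∨ ¬W) ∨ X ∧ (¬(¬¬W ∨ ¬X) ∨ ¬W) ∧ Y)
= ¬(¬X ∧ ¬W ∨ X ∧ (¬W ∧ X ∨ ¬W) ∨ X ∧ (¬W ∧ X ∨ ¬W) ∧ Y)   (De Morgan)
= ¬(¬X ∧ ¬W ∨ X ∧ (¬W ∧ X ∨ ¬W))   (absorption)
= ¬(¬X ∧ ¬W ∨ X ∧ ¬W)   (absorption)
= ¬¬W   (distribution)
= W   (double negation)
This depends on W, so it is not a constant.

contingent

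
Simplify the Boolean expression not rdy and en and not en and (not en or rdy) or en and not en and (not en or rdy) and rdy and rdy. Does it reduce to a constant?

False

not rdy and en and not en and (not en or rdy) or en and not en and (not en or rdy) and rdy and rdy
= (not rdy or rdy and rdy) and en and not en and (not en or rdy)   (distribution)
= (not rdy or rdy) and en and not en and (not en or rdy)   (idempotence)
= en and not en and (not en or rdy)   (complement / identity)
= en and not en   (absorption)
= False   (complement)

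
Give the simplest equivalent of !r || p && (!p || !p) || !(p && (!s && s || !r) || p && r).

!r || !p

!r || p && (!p || !p) || !(p && (!s && s || !r) || p && r)
= !r || p && !p || !(p && (!s && s || !r) || p && r)   — idempotence
= !r || !(p && (!s && s || !r) || p && r)   — complement / identity
= !r || !(p && !r || p && r)   — complement / identity
= !r || !p   — distribution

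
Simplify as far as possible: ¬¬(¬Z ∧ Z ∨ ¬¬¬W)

¬¬(¬Z ∧ Z ∨ ¬¬¬W)
= ¬¬¬¬¬W
= ¬¬¬W
= ¬W

¬W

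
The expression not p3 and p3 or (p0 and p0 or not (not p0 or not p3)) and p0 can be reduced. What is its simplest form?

p0

not p3 and p3 or (p0 and p0 or not (not p0 or not p3)) and p0
= (p0 and p0 or not (not p0 or not p3)) and p0   [complement / identity]
= (p0 and p0 or p0 and p3) and p0   [De Morgan]
= p0 and (p0 or p3) and p0   [distribution]
= p0 and p0   [absorption]
= p0   [idempotence]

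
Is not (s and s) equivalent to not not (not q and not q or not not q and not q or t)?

E1: not (s and s)
    = not s   [idempotence]
E2: not not (not q and not q or not not q and not q or t)
    = not not (not q and not q or q and not q or t)   [double negation]
    = not not (not q or t)   [distribution]
    = not q or t   [double negation]
These differ: at q=0, s=1, t=1, E1 = 0 but E2 = 1.

No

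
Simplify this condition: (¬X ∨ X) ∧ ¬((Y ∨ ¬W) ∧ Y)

(¬X ∨ X) ∧ ¬((Y ∨ ¬W) ∧ Y)
= ¬((Y ∨ ¬W) ∧ Y)   [complement / identity]
= ¬Y   [absorption]

¬Y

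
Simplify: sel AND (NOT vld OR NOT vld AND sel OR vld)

sel

sel AND (NOT vld OR NOT vld AND sel OR vld)
= sel AND (NOT vld OR vld)
= sel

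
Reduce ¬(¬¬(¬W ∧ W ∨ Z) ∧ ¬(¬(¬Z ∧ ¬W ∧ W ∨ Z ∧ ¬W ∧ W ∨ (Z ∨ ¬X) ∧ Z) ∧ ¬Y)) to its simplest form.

¬Z

¬(¬¬(¬W ∧ W ∨ Z) ∧ ¬(¬(¬Z ∧ ¬W ∧ W ∨ Z ∧ ¬W ∧ W ∨ (Z ∨ ¬X) ∧ Z) ∧ ¬Y))
= ¬(¬¬(¬W ∧ W ∨ Z) ∧ ¬(¬(¬Z ∧ ¬W ∧ W ∨ Z ∧ ¬W ∧ W ∨ Z) ∧ ¬Y))
= ¬(¬W ∧ W ∨ Z) ∨ ¬(¬Z ∧ ¬W ∧ W ∨ Z ∧ ¬W ∧ W ∨ Z) ∧ ¬Y
= ¬(¬W ∧ W ∨ Z) ∨ ¬(¬W ∧ W ∨ Z) ∧ ¬Y
= ¬(¬W ∧ W ∨ Z)
= ¬Z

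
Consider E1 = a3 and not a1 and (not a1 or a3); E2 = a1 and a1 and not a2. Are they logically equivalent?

E1: a3 and not a1 and (not a1 or a3)
    = a3 and not a1   (absorption)
E2: a1 and a1 and not a2
    = a1 and not a2   (idempotence)
These differ: at a1=0, a2=0, a3=1, E1 = 1 but E2 = 0.

No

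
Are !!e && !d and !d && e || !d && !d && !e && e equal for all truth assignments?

E1: !!e && !d
    = e && !d   [double negation]
E2: !d && e || !d && !d && !e && e
    = !d && e || !d && !e && e   [idempotence]
    = (e || !e && e) && !d   [distribution]
    = e && !d   [complement / identity]
Both reduce to e && !d, so they are equivalent.

Yes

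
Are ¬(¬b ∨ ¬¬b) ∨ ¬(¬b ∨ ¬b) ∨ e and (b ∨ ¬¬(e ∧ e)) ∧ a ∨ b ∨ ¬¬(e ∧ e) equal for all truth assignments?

E1: ¬(¬b ∨ ¬¬b) ∨ ¬(¬b ∨ ¬b) ∨ e
    = b ∧ ¬b ∨ ¬(¬b ∨ ¬b) ∨ e   — De Morgan
    = b ∧ ¬b ∨ b ∧ b ∨ e   — De Morgan
    = b ∨ e   — distribution
E2: (b ∨ ¬¬(e ∧ e)) ∧ a ∨ b ∨ ¬¬(e ∧ e)
    = b ∨ ¬¬(e ∧ e)   — absorption
    = b ∨ e ∧ e   — double negation
    = b ∨ e   — idempotence
Both reduce to b ∨ e, so they are equivalent.

Yes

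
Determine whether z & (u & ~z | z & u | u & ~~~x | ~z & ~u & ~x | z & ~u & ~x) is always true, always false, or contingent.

contingent

z & (u & ~z | z & u | u & ~~~x | ~z & ~u & ~x | z & ~u & ~x)
= z & (u | u & ~~~x | ~z & ~u & ~x | z & ~u & ~x)
= z & (u | u & ~x | ~z & ~u & ~x | z & ~u & ~x)
= z & (u | u & ~x | ~u & ~x)
= z & (u | ~x)
This depends on u, x, z, so it is not a constant.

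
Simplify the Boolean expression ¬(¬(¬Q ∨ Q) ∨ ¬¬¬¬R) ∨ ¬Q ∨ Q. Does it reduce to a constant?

True

¬(¬(¬Q ∨ Q) ∨ ¬¬¬¬R) ∨ ¬Q ∨ Q
= (¬Q ∨ Q) ∧ ¬¬¬R ∨ ¬Q ∨ Q
= (¬Q ∨ Q) ∧ ¬R ∨ ¬Q ∨ Q
= ¬Q ∨ Q
= True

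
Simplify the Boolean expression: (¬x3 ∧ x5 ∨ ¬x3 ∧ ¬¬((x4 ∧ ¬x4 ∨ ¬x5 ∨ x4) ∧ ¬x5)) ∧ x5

¬x3 ∧ x5

(¬x3 ∧ x5 ∨ ¬x3 ∧ ¬¬((x4 ∧ ¬x4 ∨ ¬x5 ∨ x4) ∧ ¬x5)) ∧ x5
= (¬x3 ∧ x5 ∨ ¬x3 ∧ ¬¬((¬x5 ∨ x4) ∧ ¬x5)) ∧ x5
= (¬x3 ∧ x5 ∨ ¬x3 ∧ ¬¬¬x5) ∧ x5
= (¬x3 ∧ x5 ∨ ¬x3 ∧ ¬x5) ∧ x5
= ¬x3 ∧ x5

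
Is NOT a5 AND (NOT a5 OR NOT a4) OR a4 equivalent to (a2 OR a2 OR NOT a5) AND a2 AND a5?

E1: NOT a5 AND (NOT a5 OR NOT a4) OR a4
    = NOT a5 OR a4
E2: (a2 OR a2 OR NOT a5) AND a2 AND a5
    = (a2 OR NOT a5) AND a2 AND a5
    = a2 AND a5
These differ: at a2=0, a4=1, a5=0, E1 = 1 but E2 = 0.

No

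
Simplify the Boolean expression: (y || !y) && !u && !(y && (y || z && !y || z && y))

(y || !y) && !u && !(y && (y || z && !y || z && y))
= (y || !y) && !u && !(y && (y || z))
= !u && !(y && (y || z))
= !u && !y

!u && !y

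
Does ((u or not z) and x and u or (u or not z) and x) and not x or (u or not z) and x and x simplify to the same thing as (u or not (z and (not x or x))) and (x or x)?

Yes

E1: ((u or not z) and x and u or (u or not z) and x) and not x or (u or not z) and x and x
    = (u or not z) and x and not x or (u or not z) and x and x   (absorption)
    = (u or not z) and x   (distribution)
E2: (u or not (z and (not x or x))) and (x or x)
    = (u or not (z and (not x or x))) and x   (idempotence)
    = (u or not z) and x   (complement / identity)
Both reduce to (u or not z) and x, so they are equivalent.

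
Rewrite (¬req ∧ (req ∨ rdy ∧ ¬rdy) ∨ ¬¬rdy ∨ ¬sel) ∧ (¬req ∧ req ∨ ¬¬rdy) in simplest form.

(¬req ∧ (req ∨ rdy ∧ ¬rdy) ∨ ¬¬rdy ∨ ¬sel) ∧ (¬req ∧ req ∨ ¬¬rdy)
= (¬req ∧ req ∨ ¬¬rdy ∨ ¬sel) ∧ (¬req ∧ req ∨ ¬¬rdy)   [complement / identity]
= ¬req ∧ req ∨ ¬¬rdy   [absorption]
= ¬req ∧ req ∨ rdy   [double negation]
= rdy   [complement / identity]

rdy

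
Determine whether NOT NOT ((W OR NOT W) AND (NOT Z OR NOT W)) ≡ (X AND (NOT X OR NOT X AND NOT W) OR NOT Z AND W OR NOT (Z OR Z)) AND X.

E1: NOT NOT ((W OR NOT W) AND (NOT Z OR NOT W))
    = NOT NOT (NOT Z OR NOT W)
    = NOT Z OR NOT W
E2: (X AND (NOT X OR NOT X AND NOT W) OR NOT Z AND W OR NOT (Z OR Z)) AND X
    = (X AND NOT X OR NOT Z AND W OR NOT (Z OR Z)) AND X
    = (X AND NOT X OR NOT Z AND W OR NOT Z) AND X
    = (NOT Z AND W OR NOT Z) AND X
    = NOT Z AND X
These differ: at W=0, X=0, Z=1, E1 = 1 but E2 = 0.

No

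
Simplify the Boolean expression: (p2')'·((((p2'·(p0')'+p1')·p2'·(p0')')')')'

p2

(p2')'·((((p2'·(p0')'+p1')·p2'·(p0')')')')'
= (p2')'·((p2'·(p0')'+p1')·p2'·(p0')')'   — double negation
= p2·((p2'·(p0')'+p1')·p2'·(p0')')'   — double negation
= p2·(p2'·(p0')')'   — absorption
= p2·(p2+p0')   — De Morgan
= p2   — absorption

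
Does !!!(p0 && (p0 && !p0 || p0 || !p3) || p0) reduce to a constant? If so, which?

no

!!!(p0 && (p0 && !p0 || p0 || !p3) || p0)
= !!!(p0 && (p0 || !p3) || p0)
= !!!(p0 || p0)
= !!!p0
= !p0
This depends on p0, so it is not a constant.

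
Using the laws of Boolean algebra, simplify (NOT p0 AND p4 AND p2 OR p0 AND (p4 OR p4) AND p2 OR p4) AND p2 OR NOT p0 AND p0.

p4 AND p2

(NOT p0 AND p4 AND p2 OR p0 AND (p4 OR p4) AND p2 OR p4) AND p2 OR NOT p0 AND p0
= (NOT p0 AND p4 AND p2 OR p0 AND p4 AND p2 OR p4) AND p2 OR NOT p0 AND p0   — idempotence
= (NOT p0 AND p4 AND p2 OR p0 AND p4 AND p2 OR p4) AND p2   — complement / identity
= (p4 AND p2 OR p4) AND p2   — distribution
= p4 AND p2   — absorption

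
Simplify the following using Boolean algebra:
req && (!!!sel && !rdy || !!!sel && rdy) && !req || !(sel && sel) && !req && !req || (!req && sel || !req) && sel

req && (!!!sel && !rdy || !!!sel && rdy) && !req || !(sel && sel) && !req && !req || (!req && sel || !req) && sel
= req && (!!!sel && !rdy || !!!sel && rdy) && !req || !(sel && sel) && !req && !req || !req && sel   — absorption
= req && !!!sel && !req || !(sel && sel) && !req && !req || !req && sel   — distribution
= req && !sel && !req || !(sel && sel) && !req && !req || !req && sel   — double negation
= req && !sel && !req || !sel && !req && !req || !req && sel   — idempotence
= !sel && !req || !req && sel   — distribution
= !req   — distribution

!req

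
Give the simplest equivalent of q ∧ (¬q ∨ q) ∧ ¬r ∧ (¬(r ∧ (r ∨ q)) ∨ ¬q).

q ∧ (¬q ∨ q) ∧ ¬r ∧ (¬(r ∧ (r ∨ q)) ∨ ¬q)
= q ∧ ¬r ∧ (¬(r ∧ (r ∨ q)) ∨ ¬q)   — complement / identity
= q ∧ ¬r ∧ (¬r ∨ ¬q)   — absorption
= q ∧ ¬r   — absorption

q ∧ ¬r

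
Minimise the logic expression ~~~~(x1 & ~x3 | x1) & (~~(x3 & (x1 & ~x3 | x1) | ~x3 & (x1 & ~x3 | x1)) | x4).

x1

~~~~(x1 & ~x3 | x1) & (~~(x3 & (x1 & ~x3 | x1) | ~x3 & (x1 & ~x3 | x1)) | x4)
= ~~(x1 & ~x3 | x1) & (~~(x3 & (x1 & ~x3 | x1) | ~x3 & (x1 & ~x3 | x1)) | x4)   [double negation]
= ~~(x1 & ~x3 | x1) & (~~(x1 & ~x3 | x1) | x4)   [distribution]
= ~~(x1 & ~x3 | x1)   [absorption]
= ~~x1   [absorption]
= x1   [double negation]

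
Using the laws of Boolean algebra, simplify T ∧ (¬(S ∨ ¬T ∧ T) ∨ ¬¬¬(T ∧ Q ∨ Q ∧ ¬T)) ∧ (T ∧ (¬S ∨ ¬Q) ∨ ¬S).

T ∧ (¬S ∨ ¬Q)

T ∧ (¬(S ∨ ¬T ∧ T) ∨ ¬¬¬(T ∧ Q ∨ Q ∧ ¬T)) ∧ (T ∧ (¬S ∨ ¬Q) ∨ ¬S)
= T ∧ (¬(S ∨ ¬T ∧ T) ∨ ¬¬¬Q) ∧ (T ∧ (¬S ∨ ¬Q) ∨ ¬S)
= T ∧ (¬(S ∨ ¬T ∧ T) ∨ ¬Q) ∧ (T ∧ (¬S ∨ ¬Q) ∨ ¬S)
= T ∧ (¬S ∨ ¬Q) ∧ (T ∧ (¬S ∨ ¬Q) ∨ ¬S)
= T ∧ (¬S ∨ ¬Q)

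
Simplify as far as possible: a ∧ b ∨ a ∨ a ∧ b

a

a ∧ b ∨ a ∨ a ∧ b
= a ∨ a ∧ b   — absorption
= a   — absorption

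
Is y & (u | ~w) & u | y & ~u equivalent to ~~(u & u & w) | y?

E1: y & (u | ~w) & u | y & ~u
    = y & u | y & ~u
    = y
E2: ~~(u & u & w) | y
    = u & u & w | y
    = u & w | y
These differ: at u=1, w=1, y=0, E1 = 0 but E2 = 1.

No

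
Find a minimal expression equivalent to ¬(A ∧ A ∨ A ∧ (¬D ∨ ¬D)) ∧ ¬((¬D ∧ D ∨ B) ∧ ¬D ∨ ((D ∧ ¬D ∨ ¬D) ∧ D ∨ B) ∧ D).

¬(A ∧ A ∨ A ∧ (¬D ∨ ¬D)) ∧ ¬((¬D ∧ D ∨ B) ∧ ¬D ∨ ((D ∧ ¬D ∨ ¬D) ∧ D ∨ B) ∧ D)
= ¬(A ∧ A ∨ A ∧ ¬D) ∧ ¬((¬D ∧ D ∨ B) ∧ ¬D ∨ ((D ∧ ¬D ∨ ¬D) ∧ D ∨ B) ∧ D)   (idempotence)
= ¬(A ∧ A ∨ A ∧ ¬D) ∧ ¬((¬D ∧ D ∨ B) ∧ ¬D ∨ (¬D ∧ D ∨ B) ∧ D)   (complement / identity)
= ¬(A ∧ A ∨ A ∧ ¬D) ∧ ¬(¬D ∧ D ∨ B)   (distribution)
= ¬(A ∧ A ∨ A ∧ ¬D) ∧ ¬B   (complement / identity)
= ¬(A ∧ (A ∨ ¬D)) ∧ ¬B   (distribution)
= ¬A ∧ ¬B   (absorption)

¬A ∧ ¬B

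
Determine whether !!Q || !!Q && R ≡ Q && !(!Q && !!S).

E1: !!Q || !!Q && R
    = !!Q   — absorption
    = Q   — double negation
E2: Q && !(!Q && !!S)
    = Q && (Q || !S)   — De Morgan
    = Q   — absorption
Both reduce to Q, so they are equivalent.

Yes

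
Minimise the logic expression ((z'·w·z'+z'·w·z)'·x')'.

z'·w+x

((z'·w·z'+z'·w·z)'·x')'
= ((z'·w)'·x')'
= z'·w+x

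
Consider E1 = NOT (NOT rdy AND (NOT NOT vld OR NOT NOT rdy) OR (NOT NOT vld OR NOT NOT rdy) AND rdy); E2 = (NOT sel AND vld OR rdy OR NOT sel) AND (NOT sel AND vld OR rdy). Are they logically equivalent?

No

E1: NOT (NOT rdy AND (NOT NOT vld OR NOT NOT rdy) OR (NOT NOT vld OR NOT NOT rdy) AND rdy)
    = NOT (NOT NOT vld OR NOT NOT rdy)   [distribution]
    = NOT vld AND NOT rdy   [De Morgan]
E2: (NOT sel AND vld OR rdy OR NOT sel) AND (NOT sel AND vld OR rdy)
    = NOT sel AND vld OR rdy   [absorption]
These differ: at rdy=1, sel=0, vld=0, E1 = 0 but E2 = 1.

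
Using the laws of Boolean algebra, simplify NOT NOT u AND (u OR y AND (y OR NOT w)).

NOT NOT u AND (u OR y AND (y OR NOT w))
= u AND (u OR y AND (y OR NOT w))
= u AND (u OR y)
= u

u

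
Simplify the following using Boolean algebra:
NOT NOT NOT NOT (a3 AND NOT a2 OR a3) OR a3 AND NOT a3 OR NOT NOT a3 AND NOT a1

a3

NOT NOT NOT NOT (a3 AND NOT a2 OR a3) OR a3 AND NOT a3 OR NOT NOT a3 AND NOT a1
= NOT NOT NOT NOT (a3 AND NOT a2 OR a3) OR NOT NOT a3 AND NOT a1
= NOT NOT NOT NOT a3 OR NOT NOT a3 AND NOT a1
= NOT NOT a3 OR NOT NOT a3 AND NOT a1
= NOT NOT a3
= a3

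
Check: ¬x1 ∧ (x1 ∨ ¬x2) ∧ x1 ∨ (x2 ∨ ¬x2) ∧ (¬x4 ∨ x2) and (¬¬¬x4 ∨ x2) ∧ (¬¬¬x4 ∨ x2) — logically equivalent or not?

E1: ¬x1 ∧ (x1 ∨ ¬x2) ∧ x1 ∨ (x2 ∨ ¬x2) ∧ (¬x4 ∨ x2)
    = ¬x1 ∧ x1 ∨ (x2 ∨ ¬x2) ∧ (¬x4 ∨ x2)
    = (x2 ∨ ¬x2) ∧ (¬x4 ∨ x2)
    = ¬x4 ∨ x2
E2: (¬¬¬x4 ∨ x2) ∧ (¬¬¬x4 ∨ x2)
    = ¬¬¬x4 ∨ x2
    = ¬x4 ∨ x2
Both reduce to ¬x4 ∨ x2, so they are equivalent.

Yes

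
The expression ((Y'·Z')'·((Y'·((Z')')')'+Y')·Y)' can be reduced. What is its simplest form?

((Y'·Z')'·((Y'·((Z')')')'+Y')·Y)'
= ((Y'·Z')'·((Y'·Z')'+Y')·Y)'   — double negation
= ((Y'·Z')'·Y)'   — absorption
= ((Y+Z)·Y)'   — De Morgan
= Y'   — absorption

Y'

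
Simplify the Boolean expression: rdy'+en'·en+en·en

rdy'+en'·en+en·en
= rdy'+en·en   (complement / identity)
= rdy'+en   (idempotence)

rdy'+en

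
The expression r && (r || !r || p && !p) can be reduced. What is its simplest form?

r && (r || !r || p && !p)
= r && (r || !r)   (complement / identity)
= r   (complement / identity)

r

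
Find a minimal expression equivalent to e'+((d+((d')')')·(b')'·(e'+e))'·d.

e'+b'·d

e'+((d+((d')')')·(b')'·(e'+e))'·d
= e'+((d+d')·(b')'·(e'+e))'·d   (double negation)
= e'+((b')'·(e'+e))'·d   (complement / identity)
= e'+((b')')'·d   (complement / identity)
= e'+b'·d   (double negation)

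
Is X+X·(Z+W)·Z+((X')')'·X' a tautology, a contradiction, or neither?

X+X·(Z+W)·Z+((X')')'·X'
= X+X·(Z+W)·Z+X'·X'   (double negation)
= X+X·Z+X'·X'   (absorption)
= X+X·Z+X'   (idempotence)
= X+X'   (absorption)
= 1   (complement)

tautology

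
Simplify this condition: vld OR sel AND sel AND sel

vld OR sel AND sel AND sel
= vld OR sel AND sel   [idempotence]
= vld OR sel   [idempotence]

vld OR sel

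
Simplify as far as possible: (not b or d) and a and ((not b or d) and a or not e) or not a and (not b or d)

(not b or d) and a and ((not b or d) and a or not e) or not a and (not b or d)
= (not b or d) and a or not a and (not b or d)   — absorption
= not b or d   — distribution

not b or d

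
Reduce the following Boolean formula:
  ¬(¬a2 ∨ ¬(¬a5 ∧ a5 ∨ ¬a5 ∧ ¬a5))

a2 ∧ ¬a5

¬(¬a2 ∨ ¬(¬a5 ∧ a5 ∨ ¬a5 ∧ ¬a5))
= a2 ∧ (¬a5 ∧ a5 ∨ ¬a5 ∧ ¬a5)   [De Morgan]
= a2 ∧ ¬a5   [distribution]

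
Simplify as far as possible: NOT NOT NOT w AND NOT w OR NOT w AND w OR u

NOT NOT NOT w AND NOT w OR NOT w AND w OR u
= NOT w AND NOT w OR NOT w AND w OR u   — double negation
= NOT w OR u   — distribution

NOT w OR u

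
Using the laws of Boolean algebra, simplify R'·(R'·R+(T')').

R'·T

R'·(R'·R+(T')')
= R'·(T')'   (complement / identity)
= R'·T   (double negation)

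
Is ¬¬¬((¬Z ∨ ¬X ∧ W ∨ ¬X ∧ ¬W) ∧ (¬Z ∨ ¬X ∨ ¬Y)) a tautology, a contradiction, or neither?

neither

¬¬¬((¬Z ∨ ¬X ∧ W ∨ ¬X ∧ ¬W) ∧ (¬Z ∨ ¬X ∨ ¬Y))
= ¬¬¬((¬Z ∨ ¬X) ∧ (¬Z ∨ ¬X ∨ ¬Y))   [distribution]
= ¬¬¬(¬Z ∨ ¬X)   [absorption]
= ¬¬(Z ∧ X)   [De Morgan]
= Z ∧ X   [double negation]
This depends on X, Z, so it is not a constant.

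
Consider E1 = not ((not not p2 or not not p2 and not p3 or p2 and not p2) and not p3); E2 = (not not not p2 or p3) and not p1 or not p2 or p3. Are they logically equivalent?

Yes

E1: not ((not not p2 or not not p2 and not p3 or p2 and not p2) and not p3)
    = not ((not not p2 or not not p2 and not p3) and not p3)   (complement / identity)
    = not (not not p2 and not p3)   (absorption)
    = not p2 or p3   (De Morgan)
E2: (not not not p2 or p3) and not p1 or not p2 or p3
    = (not p2 or p3) and not p1 or not p2 or p3   (double negation)
    = not p2 or p3   (absorption)
Both reduce to not p2 or p3, so they are equivalent.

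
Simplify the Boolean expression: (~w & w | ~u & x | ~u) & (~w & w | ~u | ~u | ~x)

(~w & w | ~u & x | ~u) & (~w & w | ~u | ~u | ~x)
= (~w & w | ~u) & (~w & w | ~u | ~u | ~x)   [absorption]
= (~w & w | ~u) & (~w & w | ~u | ~x)   [idempotence]
= ~w & w | ~u   [absorption]
= ~u   [complement / identity]

~u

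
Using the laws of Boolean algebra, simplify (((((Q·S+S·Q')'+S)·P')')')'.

P

(((((Q·S+S·Q')'+S)·P')')')'
= ((((S'+S)·P')')')'   — distribution
= (((P')')')'   — complement / identity
= (P')'   — double negation
= P   — double negation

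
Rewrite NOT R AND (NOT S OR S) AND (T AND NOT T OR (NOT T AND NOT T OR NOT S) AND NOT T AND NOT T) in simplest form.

NOT R AND (NOT S OR S) AND (T AND NOT T OR (NOT T AND NOT T OR NOT S) AND NOT T AND NOT T)
= NOT R AND (NOT S OR S) AND (T AND NOT T OR NOT T AND NOT T)   — absorption
= NOT R AND (NOT S OR S) AND NOT T   — distribution
= NOT R AND NOT T   — complement / identity

NOT R AND NOT T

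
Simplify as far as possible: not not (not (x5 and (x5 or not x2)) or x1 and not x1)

not x5

not not (not (x5 and (x5 or not x2)) or x1 and not x1)
= not not not (x5 and (x5 or not x2))   (complement / identity)
= not not not x5   (absorption)
= not x5   (double negation)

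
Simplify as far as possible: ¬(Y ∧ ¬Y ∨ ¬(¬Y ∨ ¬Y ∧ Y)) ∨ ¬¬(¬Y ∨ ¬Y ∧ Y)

¬Y

¬(Y ∧ ¬Y ∨ ¬(¬Y ∨ ¬Y ∧ Y)) ∨ ¬¬(¬Y ∨ ¬Y ∧ Y)
= ¬¬(¬Y ∨ ¬Y ∧ Y) ∨ ¬¬(¬Y ∨ ¬Y ∧ Y)
= ¬¬(¬Y ∨ ¬Y ∧ Y)
= ¬Y ∨ ¬Y ∧ Y
= ¬Y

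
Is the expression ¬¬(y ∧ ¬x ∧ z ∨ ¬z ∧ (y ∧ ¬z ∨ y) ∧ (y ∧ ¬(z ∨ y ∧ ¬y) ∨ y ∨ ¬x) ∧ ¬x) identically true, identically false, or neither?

neither

¬¬(y ∧ ¬x ∧ z ∨ ¬z ∧ (y ∧ ¬z ∨ y) ∧ (y ∧ ¬(z ∨ y ∧ ¬y) ∨ y ∨ ¬x) ∧ ¬x)
= ¬¬(y ∧ ¬x ∧ z ∨ ¬z ∧ (y ∧ ¬z ∨ y) ∧ (y ∧ ¬z ∨ y ∨ ¬x) ∧ ¬x)   — complement / identity
= y ∧ ¬x ∧ z ∨ ¬z ∧ (y ∧ ¬z ∨ y) ∧ (y ∧ ¬z ∨ y ∨ ¬x) ∧ ¬x   — double negation
= y ∧ ¬x ∧ z ∨ ¬z ∧ (y ∧ ¬z ∨ y) ∧ ¬x   — absorption
= y ∧ ¬x ∧ z ∨ ¬z ∧ y ∧ ¬x   — absorption
= y ∧ ¬x   — distribution
This depends on x, y, so it is not a constant.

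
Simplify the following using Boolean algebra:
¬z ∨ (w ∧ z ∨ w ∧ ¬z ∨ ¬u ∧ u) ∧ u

¬z ∨ w ∧ u

¬z ∨ (w ∧ z ∨ w ∧ ¬z ∨ ¬u ∧ u) ∧ u
= ¬z ∨ (w ∧ z ∨ w ∧ ¬z) ∧ u   (complement / identity)
= ¬z ∨ w ∧ u   (distribution)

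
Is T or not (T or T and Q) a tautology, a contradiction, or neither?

T or not (T or T and Q)
= T or not T   (absorption)
= True   (complement)

tautology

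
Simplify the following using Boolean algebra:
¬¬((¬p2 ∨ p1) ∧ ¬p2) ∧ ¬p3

¬¬((¬p2 ∨ p1) ∧ ¬p2) ∧ ¬p3
= ¬¬¬p2 ∧ ¬p3   [absorption]
= ¬p2 ∧ ¬p3   [double negation]

¬p2 ∧ ¬p3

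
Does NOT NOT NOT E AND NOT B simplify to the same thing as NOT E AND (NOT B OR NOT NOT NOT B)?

E1: NOT NOT NOT E AND NOT B
    = NOT E AND NOT B   — double negation
E2: NOT E AND (NOT B OR NOT NOT NOT B)
    = NOT E AND (NOT B OR NOT B)   — double negation
    = NOT E AND NOT B   — idempotence
Both reduce to NOT E AND NOT B, so they are equivalent.

Yes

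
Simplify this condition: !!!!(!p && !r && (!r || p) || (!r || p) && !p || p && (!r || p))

!r || p

!!!!(!p && !r && (!r || p) || (!r || p) && !p || p && (!r || p))
= !!!!((!r || p) && (!p && !r || !p) || p && (!r || p))   [distribution]
= !!((!r || p) && (!p && !r || !p) || p && (!r || p))   [double negation]
= (!r || p) && (!p && !r || !p) || p && (!r || p)   [double negation]
= (!r || p) && !p || p && (!r || p)   [absorption]
= !r || p   [distribution]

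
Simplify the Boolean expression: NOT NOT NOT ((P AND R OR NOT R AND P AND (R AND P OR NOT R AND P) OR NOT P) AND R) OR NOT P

NOT R OR NOT P

NOT NOT NOT ((P AND R OR NOT R AND P AND (R AND P OR NOT R AND P) OR NOT P) AND R) OR NOT P
= NOT NOT NOT ((P AND R OR NOT R AND P AND P OR NOT P) AND R) OR NOT P
= NOT NOT NOT ((P AND R OR NOT R AND P OR NOT P) AND R) OR NOT P
= NOT NOT NOT ((P OR NOT P) AND R) OR NOT P
= NOT NOT NOT R OR NOT P
= NOT R OR NOT P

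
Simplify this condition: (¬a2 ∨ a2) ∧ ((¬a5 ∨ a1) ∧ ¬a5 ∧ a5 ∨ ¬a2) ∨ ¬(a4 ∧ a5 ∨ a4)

¬a2 ∨ ¬a4

(¬a2 ∨ a2) ∧ ((¬a5 ∨ a1) ∧ ¬a5 ∧ a5 ∨ ¬a2) ∨ ¬(a4 ∧ a5 ∨ a4)
= (¬a2 ∨ a2) ∧ ((¬a5 ∨ a1) ∧ ¬a5 ∧ a5 ∨ ¬a2) ∨ ¬a4   — absorption
= (¬a2 ∨ a2) ∧ (¬a5 ∧ a5 ∨ ¬a2) ∨ ¬a4   — absorption
= ¬a5 ∧ a5 ∨ ¬a2 ∨ ¬a4   — complement / identity
= ¬a2 ∨ ¬a4   — complement / identity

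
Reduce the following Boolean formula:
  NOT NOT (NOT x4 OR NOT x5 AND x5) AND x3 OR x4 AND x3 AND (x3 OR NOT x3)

x3

NOT NOT (NOT x4 OR NOT x5 AND x5) AND x3 OR x4 AND x3 AND (x3 OR NOT x3)
= NOT NOT (NOT x4 OR NOT x5 AND x5) AND x3 OR x4 AND x3   (complement / identity)
= NOT NOT NOT x4 AND x3 OR x4 AND x3   (complement / identity)
= NOT x4 AND x3 OR x4 AND x3   (double negation)
= x3   (distribution)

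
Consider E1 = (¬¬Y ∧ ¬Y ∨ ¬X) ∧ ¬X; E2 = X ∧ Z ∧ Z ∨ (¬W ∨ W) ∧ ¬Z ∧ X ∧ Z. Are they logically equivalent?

No

E1: (¬¬Y ∧ ¬Y ∨ ¬X) ∧ ¬X
    = (Y ∧ ¬Y ∨ ¬X) ∧ ¬X   — double negation
    = ¬X ∧ ¬X   — complement / identity
    = ¬X   — idempotence
E2: X ∧ Z ∧ Z ∨ (¬W ∨ W) ∧ ¬Z ∧ X ∧ Z
    = X ∧ Z ∧ Z ∨ ¬Z ∧ X ∧ Z   — complement / identity
    = X ∧ Z   — distribution
These differ: at W=0, X=0, Y=0, Z=1, E1 = 1 but E2 = 0.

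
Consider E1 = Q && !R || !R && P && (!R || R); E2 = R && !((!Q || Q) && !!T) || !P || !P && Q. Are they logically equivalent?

No

E1: Q && !R || !R && P && (!R || R)
    = Q && !R || !R && P   (complement / identity)
    = !R && (Q || P)   (distribution)
E2: R && !((!Q || Q) && !!T) || !P || !P && Q
    = R && !!!T || !P || !P && Q   (complement / identity)
    = R && !T || !P || !P && Q   (double negation)
    = R && !T || !P   (absorption)
These differ: at P=0, Q=0, R=0, T=0, E1 = 0 but E2 = 1.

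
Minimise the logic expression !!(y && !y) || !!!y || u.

!!(y && !y) || !!!y || u
= !!(y && !y) || !y || u   (double negation)
= y && !y || !y || u   (double negation)
= !y || u   (complement / identity)

!y || u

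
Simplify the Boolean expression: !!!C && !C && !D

!!!C && !C && !D
= !C && !C && !D   [double negation]
= !C && !D   [idempotence]

!C && !D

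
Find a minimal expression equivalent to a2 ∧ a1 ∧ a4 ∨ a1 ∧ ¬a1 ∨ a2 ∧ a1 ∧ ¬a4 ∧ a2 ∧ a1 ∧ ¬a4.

a2 ∧ a1 ∧ a4 ∨ a1 ∧ ¬a1 ∨ a2 ∧ a1 ∧ ¬a4 ∧ a2 ∧ a1 ∧ ¬a4
= a2 ∧ a1 ∧ a4 ∨ a1 ∧ ¬a1 ∨ a2 ∧ a1 ∧ ¬a4   [idempotence]
= a2 ∧ a1 ∧ a4 ∨ a2 ∧ a1 ∧ ¬a4   [complement / identity]
= a2 ∧ a1   [distribution]

a2 ∧ a1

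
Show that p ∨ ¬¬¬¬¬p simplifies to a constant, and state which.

True

p ∨ ¬¬¬¬¬p
= p ∨ ¬¬¬p
= p ∨ ¬p
= True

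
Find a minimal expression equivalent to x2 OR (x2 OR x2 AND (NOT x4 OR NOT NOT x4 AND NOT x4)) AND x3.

x2

x2 OR (x2 OR x2 AND (NOT x4 OR NOT NOT x4 AND NOT x4)) AND x3
= x2 OR (x2 OR x2 AND (NOT x4 OR x4 AND NOT x4)) AND x3   — double negation
= x2 OR (x2 OR x2 AND NOT x4) AND x3   — complement / identity
= x2 OR x2 AND x3   — absorption
= x2   — absorption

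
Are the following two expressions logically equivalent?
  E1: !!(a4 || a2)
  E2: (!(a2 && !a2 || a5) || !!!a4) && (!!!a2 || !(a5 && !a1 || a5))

No

E1: !!(a4 || a2)
    = a4 || a2   — double negation
E2: (!(a2 && !a2 || a5) || !!!a4) && (!!!a2 || !(a5 && !a1 || a5))
    = (!a5 || !!!a4) && (!!!a2 || !(a5 && !a1 || a5))   — complement / identity
    = (!a5 || !!!a4) && (!!!a2 || !a5)   — absorption
    = (!a5 || !!!a4) && (!a2 || !a5)   — double negation
    = !a5 || !!!a4 && !a2   — distribution
    = !a5 || !a4 && !a2   — double negation
These differ: at a1=0, a2=0, a4=0, a5=1, E1 = 0 but E2 = 1.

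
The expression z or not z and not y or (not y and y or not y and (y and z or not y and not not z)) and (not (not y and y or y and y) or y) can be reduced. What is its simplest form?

z or not y

z or not z and not y or (not y and y or not y and (y and z or not y and not not z)) and (not (not y and y or y and y) or y)
= z or not z and not y or (not y and y or not y and (y and z or not y and z)) and (not (not y and y or y and y) or y)   — double negation
= z or not z and not y or (not y and y or not y and (y and z or not y and z)) and (not y or y)   — distribution
= z or not z and not y or (not y and y or not y and z) and (not y or y)   — distribution
= z or not z and not y or not y and z and (not y or y)   — complement / identity
= z or not z and not y or not y and z   — complement / identity
= z or not y   — distribution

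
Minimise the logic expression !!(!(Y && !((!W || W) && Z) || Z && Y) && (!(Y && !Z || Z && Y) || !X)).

!Y

!!(!(Y && !((!W || W) && Z) || Z && Y) && (!(Y && !Z || Z && Y) || !X))
= !!(!(Y && !Z || Z && Y) && (!(Y && !Z || Z && Y) || !X))
= !!!(Y && !Z || Z && Y)
= !!!Y
= !Y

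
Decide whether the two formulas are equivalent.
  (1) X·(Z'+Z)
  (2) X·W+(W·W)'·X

Yes

E1: X·(Z'+Z)
    = X   (complement / identity)
E2: X·W+(W·W)'·X
    = X·W+W'·X   (idempotence)
    = X   (distribution)
Both reduce to X, so they are equivalent.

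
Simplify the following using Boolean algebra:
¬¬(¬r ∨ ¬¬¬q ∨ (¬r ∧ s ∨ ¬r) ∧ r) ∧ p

(¬r ∨ ¬q) ∧ p

¬¬(¬r ∨ ¬¬¬q ∨ (¬r ∧ s ∨ ¬r) ∧ r) ∧ p
= ¬¬(¬r ∨ ¬¬¬q ∨ ¬r ∧ r) ∧ p
= ¬¬(¬r ∨ ¬¬¬q) ∧ p
= (¬r ∨ ¬¬¬q) ∧ p
= (¬r ∨ ¬q) ∧ p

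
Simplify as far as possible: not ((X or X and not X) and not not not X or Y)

not ((X or X and not X) and not not not X or Y)
= not ((X or X and not X) and not X or Y)   — double negation
= not (X and not X or Y)   — complement / identity
= not Y   — complement / identity

not Y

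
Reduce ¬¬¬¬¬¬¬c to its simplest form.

¬¬¬¬¬¬¬c
= ¬¬¬¬¬c   — double negation
= ¬¬¬c   — double negation
= ¬c   — double negation

¬c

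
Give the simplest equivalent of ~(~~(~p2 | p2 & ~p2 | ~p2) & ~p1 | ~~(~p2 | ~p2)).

p2

~(~~(~p2 | p2 & ~p2 | ~p2) & ~p1 | ~~(~p2 | ~p2))
= ~(~~(~p2 | ~p2) & ~p1 | ~~(~p2 | ~p2))
= ~~~(~p2 | ~p2)
= ~~~~p2
= ~~p2
= p2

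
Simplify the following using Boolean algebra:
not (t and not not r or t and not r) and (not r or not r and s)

not (t and not not r or t and not r) and (not r or not r and s)
= not (t and not not r or t and not r) and not r
= not (t and r or t and not r) and not r
= not t and not r

not t and not r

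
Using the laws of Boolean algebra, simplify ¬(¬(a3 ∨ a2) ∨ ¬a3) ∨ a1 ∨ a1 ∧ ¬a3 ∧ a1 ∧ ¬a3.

¬(¬(a3 ∨ a2) ∨ ¬a3) ∨ a1 ∨ a1 ∧ ¬a3 ∧ a1 ∧ ¬a3
= (a3 ∨ a2) ∧ a3 ∨ a1 ∨ a1 ∧ ¬a3 ∧ a1 ∧ ¬a3   [De Morgan]
= a3 ∨ a1 ∨ a1 ∧ ¬a3 ∧ a1 ∧ ¬a3   [absorption]
= a3 ∨ a1 ∨ a1 ∧ ¬a3   [idempotence]
= a3 ∨ a1   [absorption]

a3 ∨ a1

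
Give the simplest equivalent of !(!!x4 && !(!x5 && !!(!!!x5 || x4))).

!(!!x4 && !(!x5 && !!(!!!x5 || x4)))
= !(!!x4 && !(!x5 && (!!!x5 || x4)))   [double negation]
= !(!!x4 && !(!x5 && (!x5 || x4)))   [double negation]
= !(!!x4 && !!x5)   [absorption]
= !x4 || !x5   [De Morgan]

!x4 || !x5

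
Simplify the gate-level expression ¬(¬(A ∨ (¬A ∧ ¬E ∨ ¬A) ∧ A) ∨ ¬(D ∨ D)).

A ∧ D

¬(¬(A ∨ (¬A ∧ ¬E ∨ ¬A) ∧ A) ∨ ¬(D ∨ D))
= ¬(¬(A ∨ ¬A ∧ A) ∨ ¬(D ∨ D))   — absorption
= ¬(¬(A ∨ ¬A ∧ A) ∨ ¬D)   — idempotence
= ¬(¬A ∨ ¬D)   — complement / identity
= A ∧ D   — De Morgan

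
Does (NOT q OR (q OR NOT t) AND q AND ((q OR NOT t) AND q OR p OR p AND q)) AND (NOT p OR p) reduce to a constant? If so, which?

(NOT q OR (q OR NOT t) AND q AND ((q OR NOT t) AND q OR p OR p AND q)) AND (NOT p OR p)
= NOT q OR (q OR NOT t) AND q AND ((q OR NOT t) AND q OR p OR p AND q)   (complement / identity)
= NOT q OR (q OR NOT t) AND q AND ((q OR NOT t) AND q OR p)   (absorption)
= NOT q OR (q OR NOT t) AND q   (absorption)
= NOT q OR q   (absorption)
= TRUE   (complement)

yes, True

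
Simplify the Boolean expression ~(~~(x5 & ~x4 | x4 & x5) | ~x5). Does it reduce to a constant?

~(~~(x5 & ~x4 | x4 & x5) | ~x5)
= ~(~~x5 | ~x5)   (distribution)
= ~x5 & x5   (De Morgan)
= 0   (complement)

0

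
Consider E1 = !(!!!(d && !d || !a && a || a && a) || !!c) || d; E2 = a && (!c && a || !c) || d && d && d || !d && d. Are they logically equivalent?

Yes

E1: !(!!!(d && !d || !a && a || a && a) || !!c) || d
    = !(!(d && !d || !a && a || a && a) || !!c) || d   — double negation
    = !(!(!a && a || a && a) || !!c) || d   — complement / identity
    = !(!a || !!c) || d   — distribution
    = a && !c || d   — De Morgan
E2: a && (!c && a || !c) || d && d && d || !d && d
    = a && (!c && a || !c) || d && d || !d && d   — idempotence
    = a && !c || d && d || !d && d   — absorption
    = a && !c || d   — distribution
Both reduce to a && !c || d, so they are equivalent.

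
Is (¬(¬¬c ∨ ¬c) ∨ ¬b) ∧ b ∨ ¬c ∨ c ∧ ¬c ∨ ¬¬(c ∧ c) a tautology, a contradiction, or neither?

(¬(¬¬c ∨ ¬c) ∨ ¬b) ∧ b ∨ ¬c ∨ c ∧ ¬c ∨ ¬¬(c ∧ c)
= (¬c ∧ c ∨ ¬b) ∧ b ∨ ¬c ∨ c ∧ ¬c ∨ ¬¬(c ∧ c)
= (¬c ∧ c ∨ ¬b) ∧ b ∨ ¬c ∨ c ∧ ¬c ∨ c ∧ c
= ¬b ∧ b ∨ ¬c ∨ c ∧ ¬c ∨ c ∧ c
= ¬b ∧ b ∨ ¬c ∨ c
= ¬c ∨ c
= True

tautology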